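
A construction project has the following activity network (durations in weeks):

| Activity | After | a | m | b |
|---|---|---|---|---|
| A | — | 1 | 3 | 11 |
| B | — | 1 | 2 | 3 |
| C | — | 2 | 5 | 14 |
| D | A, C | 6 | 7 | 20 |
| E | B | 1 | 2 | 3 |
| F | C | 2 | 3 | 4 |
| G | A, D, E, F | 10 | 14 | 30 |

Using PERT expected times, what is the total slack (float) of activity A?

te_A = (1 + 4·3 + 11)/6 = 24/6 = 4
te_B = (1 + 4·2 + 3)/6 = 12/6 = 2
te_C = (2 + 4·5 + 14)/6 = 36/6 = 6
te_D = (6 + 4·7 + 20)/6 = 54/6 = 9
te_E = (1 + 4·2 + 3)/6 = 12/6 = 2
te_F = (2 + 4·3 + 4)/6 = 18/6 = 3
te_G = (10 + 4·14 + 30)/6 = 96/6 = 16

Forward pass:
ES_A = 0; EF_A = 4
ES_B = 0; EF_B = 2
ES_C = 0; EF_C = 6
ES_D = max(EF_A=4, EF_C=6) = 6; EF_D = 6+9 = 15
ES_E = 2; EF_E = 2+2 = 4
ES_F = 6; EF_F = 6+3 = 9
ES_G = max(EF_A=4, EF_D=15, EF_E=4, EF_F=9) = 15; EF_G = 15+16 = 31
Expected project duration μ = 31 weeks. Critical path: C → D → G.

Backward pass:
LF_G = 31; LS_G = 31−16 = 15
LF_F = LS_G = 15; LS_F = 15−3 = 12
LF_E = LS_G = 15; LS_E = 15−2 = 13
LF_D = LS_G = 15; LS_D = 15−9 = 6
LF_C = min(LS_D=6, LS_F=12) = 6; LS_C = 6−6 = 0
LF_B = LS_E = 13; LS_B = 13−2 = 11
LF_A = min(LS_D=6, LS_G=15) = 6; LS_A = 6−4 = 2
Slack_A = LS_A − ES_A = 2 − 0 = 2

2 weeks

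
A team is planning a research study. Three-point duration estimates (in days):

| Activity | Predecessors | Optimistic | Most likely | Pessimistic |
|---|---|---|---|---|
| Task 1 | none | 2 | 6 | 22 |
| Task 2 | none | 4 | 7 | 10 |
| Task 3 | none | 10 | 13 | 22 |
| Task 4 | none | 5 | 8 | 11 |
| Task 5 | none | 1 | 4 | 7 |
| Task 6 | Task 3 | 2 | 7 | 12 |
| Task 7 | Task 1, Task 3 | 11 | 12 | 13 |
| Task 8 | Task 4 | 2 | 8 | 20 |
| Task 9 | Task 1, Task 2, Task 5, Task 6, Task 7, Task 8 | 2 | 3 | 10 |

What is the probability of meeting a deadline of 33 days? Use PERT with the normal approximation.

te_Task 1 = (2 + 4·6 + 22)/6 = 48/6 = 8; σ²_Task 1 = ((22−2)/6)² = 11.111
te_Task 2 = (4 + 4·7 + 10)/6 = 42/6 = 7; σ²_Task 2 = ((10−4)/6)² = 1.000
te_Task 3 = (10 + 4·13 + 22)/6 = 84/6 = 14; σ²_Task 3 = ((22−10)/6)² = 4.000
te_Task 4 = (5 + 4·8 + 11)/6 = 48/6 = 8; σ²_Task 4 = ((11−5)/6)² = 1.000
te_Task 5 = (1 + 4·4 + 7)/6 = 24/6 = 4; σ²_Task 5 = ((7−1)/6)² = 1.000
te_Task 6 = (2 + 4·7 + 12)/6 = 42/6 = 7; σ²_Task 6 = ((12−2)/6)² = 2.778
te_Task 7 = (11 + 4·12 + 13)/6 = 72/6 = 12; σ²_Task 7 = ((13−11)/6)² = 0.111
te_Task 8 = (2 + 4·8 + 20)/6 = 54/6 = 9; σ²_Task 8 = ((20−2)/6)² = 9.000
te_Task 9 = (2 + 4·3 + 10)/6 = 24/6 = 4; σ²_Task 9 = ((10−2)/6)² = 1.778

Forward pass:
ES_Task 1 = 0; EF_Task 1 = 8
ES_Task 2 = 0; EF_Task 2 = 7
ES_Task 3 = 0; EF_Task 3 = 14
ES_Task 4 = 0; EF_Task 4 = 8
ES_Task 5 = 0; EF_Task 5 = 4
ES_Task 6 = 14; EF_Task 6 = 14+7 = 21
ES_Task 7 = max(EF_Task 1=8, EF_Task 3=14) = 14; EF_Task 7 = 14+12 = 26
ES_Task 8 = 8; EF_Task 8 = 8+9 = 17
ES_Task 9 = max(EF_Task 1=8, EF_Task 2=7, EF_Task 5=4, EF_Task 6=21, EF_Task 7=26, EF_Task 8=17) = 26; EF_Task 9 = 26+4 = 30
Expected project duration μ = 30 days. Critical path: Task 3 → Task 7 → Task 9.

Variance along critical path = 4.000 + 0.111 + 1.778 = 5.889; σ = √5.889 = 2.427 days.
Z = (33 − 30) / 2.427 = 1.236
P(T ≤ 33) = Φ(1.236) ≈ 0.892

0.892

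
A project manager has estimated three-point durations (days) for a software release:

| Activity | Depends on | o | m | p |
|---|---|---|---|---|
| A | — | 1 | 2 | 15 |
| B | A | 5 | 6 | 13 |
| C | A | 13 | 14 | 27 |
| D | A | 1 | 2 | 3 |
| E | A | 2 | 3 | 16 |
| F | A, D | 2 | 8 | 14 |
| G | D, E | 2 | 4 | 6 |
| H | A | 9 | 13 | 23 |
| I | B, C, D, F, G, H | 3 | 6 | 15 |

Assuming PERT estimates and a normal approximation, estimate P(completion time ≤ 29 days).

te_A = (1 + 4·2 + 15)/6 = 24/6 = 4; σ²_A = ((15−1)/6)² = 5.444
te_B = (5 + 4·6 + 13)/6 = 42/6 = 7; σ²_B = ((13−5)/6)² = 1.778
te_C = (13 + 4·14 + 27)/6 = 96/6 = 16; σ²_C = ((27−13)/6)² = 5.444
te_D = (1 + 4·2 + 3)/6 = 12/6 = 2; σ²_D = ((3−1)/6)² = 0.111
te_E = (2 + 4·3 + 16)/6 = 30/6 = 5; σ²_E = ((16−2)/6)² = 5.444
te_F = (2 + 4·8 + 14)/6 = 48/6 = 8; σ²_F = ((14−2)/6)² = 4.000
te_G = (2 + 4·4 + 6)/6 = 24/6 = 4; σ²_G = ((6−2)/6)² = 0.444
te_H = (9 + 4·13 + 23)/6 = 84/6 = 14; σ²_H = ((23−9)/6)² = 5.444
te_I = (3 + 4·6 + 15)/6 = 42/6 = 7; σ²_I = ((15−3)/6)² = 4.000

Forward pass:
ES_A = 0; EF_A = 4
ES_B = 4; EF_B = 4+7 = 11
ES_C = 4; EF_C = 4+16 = 20
ES_D = 4; EF_D = 4+2 = 6
ES_E = 4; EF_E = 4+5 = 9
ES_F = max(EF_A=4, EF_D=6) = 6; EF_F = 6+8 = 14
ES_G = max(EF_D=6, EF_E=9) = 9; EF_G = 9+4 = 13
ES_H = 4; EF_H = 4+14 = 18
ES_I = max(EF_B=11, EF_C=20, EF_D=6, EF_F=14, EF_G=13, EF_H=18) = 20; EF_I = 20+7 = 27
Expected project duration μ = 27 days. Critical path: A → C → I.

Variance along critical path = 5.444 + 5.444 + 4.000 = 14.889; σ = √14.889 = 3.859 days.
Z = (29 − 27) / 3.859 = 0.518
P(T ≤ 29) = Φ(0.518) ≈ 0.698

0.698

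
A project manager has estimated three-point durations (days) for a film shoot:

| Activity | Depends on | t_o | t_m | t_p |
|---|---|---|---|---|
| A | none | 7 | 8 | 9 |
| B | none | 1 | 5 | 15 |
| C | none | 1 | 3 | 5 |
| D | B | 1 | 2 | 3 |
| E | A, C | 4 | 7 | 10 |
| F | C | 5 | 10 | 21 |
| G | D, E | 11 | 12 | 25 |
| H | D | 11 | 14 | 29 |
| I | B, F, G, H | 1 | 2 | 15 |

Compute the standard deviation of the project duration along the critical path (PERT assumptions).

te_A = (7 + 4·8 + 9)/6 = 48/6 = 8; σ²_A = ((9−7)/6)² = 0.111
te_B = (1 + 4·5 + 15)/6 = 36/6 = 6; σ²_B = ((15−1)/6)² = 5.444
te_C = (1 + 4·3 + 5)/6 = 18/6 = 3; σ²_C = ((5−1)/6)² = 0.444
te_D = (1 + 4·2 + 3)/6 = 12/6 = 2; σ²_D = ((3−1)/6)² = 0.111
te_E = (4 + 4·7 + 10)/6 = 42/6 = 7; σ²_E = ((10−4)/6)² = 1.000
te_F = (5 + 4·10 + 21)/6 = 66/6 = 11; σ²_F = ((21−5)/6)² = 7.111
te_G = (11 + 4·12 + 25)/6 = 84/6 = 14; σ²_G = ((25−11)/6)² = 5.444
te_H = (11 + 4·14 + 29)/6 = 96/6 = 16; σ²_H = ((29−11)/6)² = 9.000
te_I = (1 + 4·2 + 15)/6 = 24/6 = 4; σ²_I = ((15−1)/6)² = 5.444

Forward pass:
ES_A = 0; EF_A = 8
ES_B = 0; EF_B = 6
ES_C = 0; EF_C = 3
ES_D = 6; EF_D = 6+2 = 8
ES_E = max(EF_A=8, EF_C=3) = 8; EF_E = 8+7 = 15
ES_F = 3; EF_F = 3+11 = 14
ES_G = max(EF_D=8, EF_E=15) = 15; EF_G = 15+14 = 29
ES_H = 8; EF_H = 8+16 = 24
ES_I = max(EF_B=6, EF_F=14, EF_G=29, EF_H=24) = 29; EF_I = 29+4 = 33
Expected project duration μ = 33 days. Critical path: A → E → G → I.

Variance along critical path = 0.111 + 1.000 + 5.444 + 5.444 = 12.000
σ = √12.000 = 3.464 days

3.46 days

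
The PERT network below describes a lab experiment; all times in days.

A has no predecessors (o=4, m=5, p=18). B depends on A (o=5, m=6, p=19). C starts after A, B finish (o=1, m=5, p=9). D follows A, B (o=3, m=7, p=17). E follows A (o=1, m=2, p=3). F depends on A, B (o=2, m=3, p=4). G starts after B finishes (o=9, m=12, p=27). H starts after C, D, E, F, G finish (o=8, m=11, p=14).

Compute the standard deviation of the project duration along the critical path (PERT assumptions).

4.57 days

te_A = (4 + 4·5 + 18)/6 = 42/6 = 7; σ²_A = ((18−4)/6)² = 5.444
te_B = (5 + 4·6 + 19)/6 = 48/6 = 8; σ²_B = ((19−5)/6)² = 5.444
te_C = (1 + 4·5 + 9)/6 = 30/6 = 5; σ²_C = ((9−1)/6)² = 1.778
te_D = (3 + 4·7 + 17)/6 = 48/6 = 8; σ²_D = ((17−3)/6)² = 5.444
te_E = (1 + 4·2 + 3)/6 = 12/6 = 2; σ²_E = ((3−1)/6)² = 0.111
te_F = (2 + 4·3 + 4)/6 = 18/6 = 3; σ²_F = ((4−2)/6)² = 0.111
te_G = (9 + 4·12 + 27)/6 = 84/6 = 14; σ²_G = ((27−9)/6)² = 9.000
te_H = (8 + 4·11 + 14)/6 = 66/6 = 11; σ²_H = ((14−8)/6)² = 1.000

Forward pass:
ES_A = 0; EF_A = 7
ES_B = 7; EF_B = 7+8 = 15
ES_C = max(EF_A=7, EF_B=15) = 15; EF_C = 15+5 = 20
ES_D = max(EF_A=7, EF_B=15) = 15; EF_D = 15+8 = 23
ES_E = 7; EF_E = 7+2 = 9
ES_F = max(EF_A=7, EF_B=15) = 15; EF_F = 15+3 = 18
ES_G = 15; EF_G = 15+14 = 29
ES_H = max(EF_C=20, EF_D=23, EF_E=9, EF_F=18, EF_G=29) = 29; EF_H = 29+11 = 40
Expected project duration μ = 40 days. Critical path: A → B → G → H.

Variance along critical path = 5.444 + 5.444 + 9.000 + 1.000 = 20.889
σ = √20.889 = 4.570 days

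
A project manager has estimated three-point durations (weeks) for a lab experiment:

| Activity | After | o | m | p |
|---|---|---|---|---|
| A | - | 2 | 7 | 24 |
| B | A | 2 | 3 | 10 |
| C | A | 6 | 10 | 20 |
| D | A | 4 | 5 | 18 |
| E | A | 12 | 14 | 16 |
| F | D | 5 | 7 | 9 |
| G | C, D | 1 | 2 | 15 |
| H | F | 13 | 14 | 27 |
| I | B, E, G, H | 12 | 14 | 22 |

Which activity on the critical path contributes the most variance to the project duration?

te_A = (2 + 4·7 + 24)/6 = 54/6 = 9; σ²_A = ((24−2)/6)² = 13.444
te_B = (2 + 4·3 + 10)/6 = 24/6 = 4; σ²_B = ((10−2)/6)² = 1.778
te_C = (6 + 4·10 + 20)/6 = 66/6 = 11; σ²_C = ((20−6)/6)² = 5.444
te_D = (4 + 4·5 + 18)/6 = 42/6 = 7; σ²_D = ((18−4)/6)² = 5.444
te_E = (12 + 4·14 + 16)/6 = 84/6 = 14; σ²_E = ((16−12)/6)² = 0.444
te_F = (5 + 4·7 + 9)/6 = 42/6 = 7; σ²_F = ((9−5)/6)² = 0.444
te_G = (1 + 4·2 + 15)/6 = 24/6 = 4; σ²_G = ((15−1)/6)² = 5.444
te_H = (13 + 4·14 + 27)/6 = 96/6 = 16; σ²_H = ((27−13)/6)² = 5.444
te_I = (12 + 4·14 + 22)/6 = 90/6 = 15; σ²_I = ((22−12)/6)² = 2.778

Forward pass:
ES_A = 0; EF_A = 9
ES_B = 9; EF_B = 9+4 = 13
ES_C = 9; EF_C = 9+11 = 20
ES_D = 9; EF_D = 9+7 = 16
ES_E = 9; EF_E = 9+14 = 23
ES_F = 16; EF_F = 16+7 = 23
ES_G = max(EF_C=20, EF_D=16) = 20; EF_G = 20+4 = 24
ES_H = 23; EF_H = 23+16 = 39
ES_I = max(EF_B=13, EF_E=23, EF_G=24, EF_H=39) = 39; EF_I = 39+15 = 54
Expected project duration μ = 54 weeks. Critical path: A → D → F → H → I.

Variances on critical path: σ²_A=13.444, σ²_D=5.444, σ²_F=0.444, σ²_H=5.444, σ²_I=2.778.
Largest is σ²_A = 13.444.

A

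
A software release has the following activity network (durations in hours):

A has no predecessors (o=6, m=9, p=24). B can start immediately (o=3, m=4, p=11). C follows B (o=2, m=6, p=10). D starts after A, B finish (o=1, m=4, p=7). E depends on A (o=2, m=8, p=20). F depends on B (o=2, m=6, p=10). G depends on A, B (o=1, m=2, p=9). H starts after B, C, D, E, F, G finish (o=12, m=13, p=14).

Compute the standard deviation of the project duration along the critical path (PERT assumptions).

4.26 hours

te_A = (6 + 4·9 + 24)/6 = 66/6 = 11; σ²_A = ((24−6)/6)² = 9.000
te_B = (3 + 4·4 + 11)/6 = 30/6 = 5; σ²_B = ((11−3)/6)² = 1.778
te_C = (2 + 4·6 + 10)/6 = 36/6 = 6; σ²_C = ((10−2)/6)² = 1.778
te_D = (1 + 4·4 + 7)/6 = 24/6 = 4; σ²_D = ((7−1)/6)² = 1.000
te_E = (2 + 4·8 + 20)/6 = 54/6 = 9; σ²_E = ((20−2)/6)² = 9.000
te_F = (2 + 4·6 + 10)/6 = 36/6 = 6; σ²_F = ((10−2)/6)² = 1.778
te_G = (1 + 4·2 + 9)/6 = 18/6 = 3; σ²_G = ((9−1)/6)² = 1.778
te_H = (12 + 4·13 + 14)/6 = 78/6 = 13; σ²_H = ((14−12)/6)² = 0.111

Forward pass:
ES_A = 0; EF_A = 11
ES_B = 0; EF_B = 5
ES_C = 5; EF_C = 5+6 = 11
ES_D = max(EF_A=11, EF_B=5) = 11; EF_D = 11+4 = 15
ES_E = 11; EF_E = 11+9 = 20
ES_F = 5; EF_F = 5+6 = 11
ES_G = max(EF_A=11, EF_B=5) = 11; EF_G = 11+3 = 14
ES_H = max(EF_B=5, EF_C=11, EF_D=15, EF_E=20, EF_F=11, EF_G=14) = 20; EF_H = 20+13 = 33
Expected project duration μ = 33 hours. Critical path: A → E → H.

Variance along critical path = 9.000 + 9.000 + 0.111 = 18.111
σ = √18.111 = 4.256 hours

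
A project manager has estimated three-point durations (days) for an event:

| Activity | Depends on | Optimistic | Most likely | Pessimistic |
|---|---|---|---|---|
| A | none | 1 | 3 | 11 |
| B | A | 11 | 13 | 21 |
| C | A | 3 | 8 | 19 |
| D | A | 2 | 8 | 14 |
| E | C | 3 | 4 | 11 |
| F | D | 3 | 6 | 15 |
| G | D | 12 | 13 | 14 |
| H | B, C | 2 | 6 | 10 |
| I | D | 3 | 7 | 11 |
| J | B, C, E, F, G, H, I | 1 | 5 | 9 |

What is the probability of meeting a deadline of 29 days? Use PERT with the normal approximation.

0.367

te_A = (1 + 4·3 + 11)/6 = 24/6 = 4; σ²_A = ((11−1)/6)² = 2.778
te_B = (11 + 4·13 + 21)/6 = 84/6 = 14; σ²_B = ((21−11)/6)² = 2.778
te_C = (3 + 4·8 + 19)/6 = 54/6 = 9; σ²_C = ((19−3)/6)² = 7.111
te_D = (2 + 4·8 + 14)/6 = 48/6 = 8; σ²_D = ((14−2)/6)² = 4.000
te_E = (3 + 4·4 + 11)/6 = 30/6 = 5; σ²_E = ((11−3)/6)² = 1.778
te_F = (3 + 4·6 + 15)/6 = 42/6 = 7; σ²_F = ((15−3)/6)² = 4.000
te_G = (12 + 4·13 + 14)/6 = 78/6 = 13; σ²_G = ((14−12)/6)² = 0.111
te_H = (2 + 4·6 + 10)/6 = 36/6 = 6; σ²_H = ((10−2)/6)² = 1.778
te_I = (3 + 4·7 + 11)/6 = 42/6 = 7; σ²_I = ((11−3)/6)² = 1.778
te_J = (1 + 4·5 + 9)/6 = 30/6 = 5; σ²_J = ((9−1)/6)² = 1.778

Forward pass:
ES_A = 0; EF_A = 4
ES_B = 4; EF_B = 4+14 = 18
ES_C = 4; EF_C = 4+9 = 13
ES_D = 4; EF_D = 4+8 = 12
ES_E = 13; EF_E = 13+5 = 18
ES_F = 12; EF_F = 12+7 = 19
ES_G = 12; EF_G = 12+13 = 25
ES_H = max(EF_B=18, EF_C=13) = 18; EF_H = 18+6 = 24
ES_I = 12; EF_I = 12+7 = 19
ES_J = max(EF_B=18, EF_C=13, EF_E=18, EF_F=19, EF_G=25, EF_H=24, EF_I=19) = 25; EF_J = 25+5 = 30
Expected project duration μ = 30 days. Critical path: A → D → G → J.

Variance along critical path = 2.778 + 4.000 + 0.111 + 1.778 = 8.667; σ = √8.667 = 2.944 days.
Z = (29 − 30) / 2.944 = -0.340
P(T ≤ 29) = Φ(-0.340) ≈ 0.367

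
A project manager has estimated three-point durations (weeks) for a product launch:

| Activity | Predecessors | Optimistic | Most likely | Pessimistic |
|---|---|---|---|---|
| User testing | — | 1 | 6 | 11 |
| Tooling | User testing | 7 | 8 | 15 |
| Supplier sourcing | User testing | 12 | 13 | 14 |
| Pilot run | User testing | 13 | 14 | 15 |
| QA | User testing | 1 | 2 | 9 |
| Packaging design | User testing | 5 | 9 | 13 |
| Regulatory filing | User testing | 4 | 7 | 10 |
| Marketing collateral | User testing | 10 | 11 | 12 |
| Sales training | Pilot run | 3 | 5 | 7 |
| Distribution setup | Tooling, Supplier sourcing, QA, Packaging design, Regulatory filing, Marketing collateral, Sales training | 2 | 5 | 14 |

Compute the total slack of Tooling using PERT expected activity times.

10 weeks

te_User testing = (1 + 4·6 + 11)/6 = 36/6 = 6
te_Tooling = (7 + 4·8 + 15)/6 = 54/6 = 9
te_Supplier sourcing = (12 + 4·13 + 14)/6 = 78/6 = 13
te_Pilot run = (13 + 4·14 + 15)/6 = 84/6 = 14
te_QA = (1 + 4·2 + 9)/6 = 18/6 = 3
te_Packaging design = (5 + 4·9 + 13)/6 = 54/6 = 9
te_Regulatory filing = (4 + 4·7 + 10)/6 = 42/6 = 7
te_Marketing collateral = (10 + 4·11 + 12)/6 = 66/6 = 11
te_Sales training = (3 + 4·5 + 7)/6 = 30/6 = 5
te_Distribution setup = (2 + 4·5 + 14)/6 = 36/6 = 6

Forward pass:
ES_User testing = 0; EF_User testing = 6
ES_Tooling = 6; EF_Tooling = 6+9 = 15
ES_Supplier sourcing = 6; EF_Supplier sourcing = 6+13 = 19
ES_Pilot run = 6; EF_Pilot run = 6+14 = 20
ES_QA = 6; EF_QA = 6+3 = 9
ES_Packaging design = 6; EF_Packaging design = 6+9 = 15
ES_Regulatory filing = 6; EF_Regulatory filing = 6+7 = 13
ES_Marketing collateral = 6; EF_Marketing collateral = 6+11 = 17
ES_Sales training = 20; EF_Sales training = 20+5 = 25
ES_Distribution setup = max(EF_Tooling=15, EF_Supplier sourcing=19, EF_QA=9, EF_Packaging design=15, EF_Regulatory filing=13, EF_Marketing collateral=17, EF_Sales training=25) = 25; EF_Distribution setup = 25+6 = 31
Expected project duration μ = 31 weeks. Critical path: User testing → Pilot run → Sales training → Distribution setup.

Backward pass:
LF_Distribution setup = 31; LS_Distribution setup = 31−6 = 25
LF_Sales training = LS_Distribution setup = 25; LS_Sales training = 25−5 = 20
LF_Marketing collateral = LS_Distribution setup = 25; LS_Marketing collateral = 25−11 = 14
LF_Regulatory filing = LS_Distribution setup = 25; LS_Regulatory filing = 25−7 = 18
LF_Packaging design = LS_Distribution setup = 25; LS_Packaging design = 25−9 = 16
LF_QA = LS_Distribution setup = 25; LS_QA = 25−3 = 22
LF_Pilot run = LS_Sales training = 20; LS_Pilot run = 20−14 = 6
LF_Supplier sourcing = LS_Distribution setup = 25; LS_Supplier sourcing = 25−13 = 12
LF_Tooling = LS_Distribution setup = 25; LS_Tooling = 25−9 = 16
LF_User testing = min(LS_Tooling=16, LS_Supplier sourcing=12, LS_Pilot run=6, LS_QA=22, LS_Packaging design=16, LS_Regulatory filing=18, LS_Marketing collateral=14) = 6; LS_User testing = 6−6 = 0
Slack_Tooling = LS_Tooling − ES_Tooling = 16 − 6 = 10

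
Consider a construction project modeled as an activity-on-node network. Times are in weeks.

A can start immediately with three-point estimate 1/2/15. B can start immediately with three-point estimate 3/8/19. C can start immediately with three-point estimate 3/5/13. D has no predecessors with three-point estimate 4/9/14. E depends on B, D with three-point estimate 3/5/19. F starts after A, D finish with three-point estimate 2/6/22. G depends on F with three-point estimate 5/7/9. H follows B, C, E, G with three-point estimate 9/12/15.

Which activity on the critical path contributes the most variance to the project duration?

F

te_A = (1 + 4·2 + 15)/6 = 24/6 = 4; σ²_A = ((15−1)/6)² = 5.444
te_B = (3 + 4·8 + 19)/6 = 54/6 = 9; σ²_B = ((19−3)/6)² = 7.111
te_C = (3 + 4·5 + 13)/6 = 36/6 = 6; σ²_C = ((13−3)/6)² = 2.778
te_D = (4 + 4·9 + 14)/6 = 54/6 = 9; σ²_D = ((14−4)/6)² = 2.778
te_E = (3 + 4·5 + 19)/6 = 42/6 = 7; σ²_E = ((19−3)/6)² = 7.111
te_F = (2 + 4·6 + 22)/6 = 48/6 = 8; σ²_F = ((22−2)/6)² = 11.111
te_G = (5 + 4·7 + 9)/6 = 42/6 = 7; σ²_G = ((9−5)/6)² = 0.444
te_H = (9 + 4·12 + 15)/6 = 72/6 = 12; σ²_H = ((15−9)/6)² = 1.000

Forward pass:
ES_A = 0; EF_A = 4
ES_B = 0; EF_B = 9
ES_C = 0; EF_C = 6
ES_D = 0; EF_D = 9
ES_E = max(EF_B=9, EF_D=9) = 9; EF_E = 9+7 = 16
ES_F = max(EF_A=4, EF_D=9) = 9; EF_F = 9+8 = 17
ES_G = 17; EF_G = 17+7 = 24
ES_H = max(EF_B=9, EF_C=6, EF_E=16, EF_G=24) = 24; EF_H = 24+12 = 36
Expected project duration μ = 36 weeks. Critical path: D → F → G → H.

Variances on critical path: σ²_D=2.778, σ²_F=11.111, σ²_G=0.444, σ²_H=1.000.
Largest is σ²_F = 11.111.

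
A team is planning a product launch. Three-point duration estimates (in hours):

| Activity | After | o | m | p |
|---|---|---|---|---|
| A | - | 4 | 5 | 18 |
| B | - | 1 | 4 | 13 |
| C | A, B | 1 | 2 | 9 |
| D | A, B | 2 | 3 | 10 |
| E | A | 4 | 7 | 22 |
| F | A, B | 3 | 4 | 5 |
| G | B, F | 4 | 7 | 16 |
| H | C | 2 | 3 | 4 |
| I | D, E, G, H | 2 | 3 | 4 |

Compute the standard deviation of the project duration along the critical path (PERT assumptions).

3.11 hours

te_A = (4 + 4·5 + 18)/6 = 42/6 = 7; σ²_A = ((18−4)/6)² = 5.444
te_B = (1 + 4·4 + 13)/6 = 30/6 = 5; σ²_B = ((13−1)/6)² = 4.000
te_C = (1 + 4·2 + 9)/6 = 18/6 = 3; σ²_C = ((9−1)/6)² = 1.778
te_D = (2 + 4·3 + 10)/6 = 24/6 = 4; σ²_D = ((10−2)/6)² = 1.778
te_E = (4 + 4·7 + 22)/6 = 54/6 = 9; σ²_E = ((22−4)/6)² = 9.000
te_F = (3 + 4·4 + 5)/6 = 24/6 = 4; σ²_F = ((5−3)/6)² = 0.111
te_G = (4 + 4·7 + 16)/6 = 48/6 = 8; σ²_G = ((16−4)/6)² = 4.000
te_H = (2 + 4·3 + 4)/6 = 18/6 = 3; σ²_H = ((4−2)/6)² = 0.111
te_I = (2 + 4·3 + 4)/6 = 18/6 = 3; σ²_I = ((4−2)/6)² = 0.111

Forward pass:
ES_A = 0; EF_A = 7
ES_B = 0; EF_B = 5
ES_C = max(EF_A=7, EF_B=5) = 7; EF_C = 7+3 = 10
ES_D = max(EF_A=7, EF_B=5) = 7; EF_D = 7+4 = 11
ES_E = 7; EF_E = 7+9 = 16
ES_F = max(EF_A=7, EF_B=5) = 7; EF_F = 7+4 = 11
ES_G = max(EF_B=5, EF_F=11) = 11; EF_G = 11+8 = 19
ES_H = 10; EF_H = 10+3 = 13
ES_I = max(EF_D=11, EF_E=16, EF_G=19, EF_H=13) = 19; EF_I = 19+3 = 22
Expected project duration μ = 22 hours. Critical path: A → F → G → I.

Variance along critical path = 5.444 + 0.111 + 4.000 + 0.111 = 9.667
σ = √9.667 = 3.109 hours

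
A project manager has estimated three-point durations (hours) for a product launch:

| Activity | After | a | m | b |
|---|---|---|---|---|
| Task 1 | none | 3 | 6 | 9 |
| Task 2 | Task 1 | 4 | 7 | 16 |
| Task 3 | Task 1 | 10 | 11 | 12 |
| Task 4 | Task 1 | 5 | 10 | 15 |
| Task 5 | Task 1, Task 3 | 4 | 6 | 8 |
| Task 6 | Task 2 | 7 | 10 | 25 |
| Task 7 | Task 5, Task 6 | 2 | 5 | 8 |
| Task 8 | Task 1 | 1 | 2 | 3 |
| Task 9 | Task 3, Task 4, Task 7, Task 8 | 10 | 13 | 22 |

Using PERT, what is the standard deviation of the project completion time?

4.36 hours

te_Task 1 = (3 + 4·6 + 9)/6 = 36/6 = 6; σ²_Task 1 = ((9−3)/6)² = 1.000
te_Task 2 = (4 + 4·7 + 16)/6 = 48/6 = 8; σ²_Task 2 = ((16−4)/6)² = 4.000
te_Task 3 = (10 + 4·11 + 12)/6 = 66/6 = 11; σ²_Task 3 = ((12−10)/6)² = 0.111
te_Task 4 = (5 + 4·10 + 15)/6 = 60/6 = 10; σ²_Task 4 = ((15−5)/6)² = 2.778
te_Task 5 = (4 + 4·6 + 8)/6 = 36/6 = 6; σ²_Task 5 = ((8−4)/6)² = 0.444
te_Task 6 = (7 + 4·10 + 25)/6 = 72/6 = 12; σ²_Task 6 = ((25−7)/6)² = 9.000
te_Task 7 = (2 + 4·5 + 8)/6 = 30/6 = 5; σ²_Task 7 = ((8−2)/6)² = 1.000
te_Task 8 = (1 + 4·2 + 3)/6 = 12/6 = 2; σ²_Task 8 = ((3−1)/6)² = 0.111
te_Task 9 = (10 + 4·13 + 22)/6 = 84/6 = 14; σ²_Task 9 = ((22−10)/6)² = 4.000

Forward pass:
ES_Task 1 = 0; EF_Task 1 = 6
ES_Task 2 = 6; EF_Task 2 = 6+8 = 14
ES_Task 3 = 6; EF_Task 3 = 6+11 = 17
ES_Task 4 = 6; EF_Task 4 = 6+10 = 16
ES_Task 5 = max(EF_Task 1=6, EF_Task 3=17) = 17; EF_Task 5 = 17+6 = 23
ES_Task 6 = 14; EF_Task 6 = 14+12 = 26
ES_Task 7 = max(EF_Task 5=23, EF_Task 6=26) = 26; EF_Task 7 = 26+5 = 31
ES_Task 8 = 6; EF_Task 8 = 6+2 = 8
ES_Task 9 = max(EF_Task 3=17, EF_Task 4=16, EF_Task 7=31, EF_Task 8=8) = 31; EF_Task 9 = 31+14 = 45
Expected project duration μ = 45 hours. Critical path: Task 1 → Task 2 → Task 6 → Task 7 → Task 9.

Variance along critical path = 1.000 + 4.000 + 9.000 + 1.000 + 4.000 = 19.000
σ = √19.000 = 4.359 hours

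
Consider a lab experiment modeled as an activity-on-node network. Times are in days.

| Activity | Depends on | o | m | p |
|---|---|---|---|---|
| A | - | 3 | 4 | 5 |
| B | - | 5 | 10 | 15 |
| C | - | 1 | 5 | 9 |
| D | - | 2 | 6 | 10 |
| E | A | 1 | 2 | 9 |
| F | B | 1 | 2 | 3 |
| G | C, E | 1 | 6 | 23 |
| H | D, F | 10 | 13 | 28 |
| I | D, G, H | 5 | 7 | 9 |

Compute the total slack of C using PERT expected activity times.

te_A = (3 + 4·4 + 5)/6 = 24/6 = 4
te_B = (5 + 4·10 + 15)/6 = 60/6 = 10
te_C = (1 + 4·5 + 9)/6 = 30/6 = 5
te_D = (2 + 4·6 + 10)/6 = 36/6 = 6
te_E = (1 + 4·2 + 9)/6 = 18/6 = 3
te_F = (1 + 4·2 + 3)/6 = 12/6 = 2
te_G = (1 + 4·6 + 23)/6 = 48/6 = 8
te_H = (10 + 4·13 + 28)/6 = 90/6 = 15
te_I = (5 + 4·7 + 9)/6 = 42/6 = 7

Forward pass:
ES_A = 0; EF_A = 4
ES_B = 0; EF_B = 10
ES_C = 0; EF_C = 5
ES_D = 0; EF_D = 6
ES_E = 4; EF_E = 4+3 = 7
ES_F = 10; EF_F = 10+2 = 12
ES_G = max(EF_C=5, EF_E=7) = 7; EF_G = 7+8 = 15
ES_H = max(EF_D=6, EF_F=12) = 12; EF_H = 12+15 = 27
ES_I = max(EF_D=6, EF_G=15, EF_H=27) = 27; EF_I = 27+7 = 34
Expected project duration μ = 34 days. Critical path: B → F → H → I.

Backward pass:
LF_I = 34; LS_I = 34−7 = 27
LF_H = LS_I = 27; LS_H = 27−15 = 12
LF_G = LS_I = 27; LS_G = 27−8 = 19
LF_F = LS_H = 12; LS_F = 12−2 = 10
LF_E = LS_G = 19; LS_E = 19−3 = 16
LF_D = min(LS_H=12, LS_I=27) = 12; LS_D = 12−6 = 6
LF_C = LS_G = 19; LS_C = 19−5 = 14
LF_B = LS_F = 10; LS_B = 10−10 = 0
LF_A = LS_E = 16; LS_A = 16−4 = 12
Slack_C = LS_C − ES_C = 14 − 0 = 14

14 days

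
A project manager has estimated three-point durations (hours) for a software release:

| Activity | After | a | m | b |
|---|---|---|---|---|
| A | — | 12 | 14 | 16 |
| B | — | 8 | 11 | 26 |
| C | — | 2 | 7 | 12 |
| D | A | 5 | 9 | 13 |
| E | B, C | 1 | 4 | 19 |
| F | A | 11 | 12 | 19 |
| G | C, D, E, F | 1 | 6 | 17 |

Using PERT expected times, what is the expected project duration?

34 hours

te_A = (12 + 4·14 + 16)/6 = 84/6 = 14
te_B = (8 + 4·11 + 26)/6 = 78/6 = 13
te_C = (2 + 4·7 + 12)/6 = 42/6 = 7
te_D = (5 + 4·9 + 13)/6 = 54/6 = 9
te_E = (1 + 4·4 + 19)/6 = 36/6 = 6
te_F = (11 + 4·12 + 19)/6 = 78/6 = 13
te_G = (1 + 4·6 + 17)/6 = 42/6 = 7

Forward pass:
ES_A = 0; EF_A = 14
ES_B = 0; EF_B = 13
ES_C = 0; EF_C = 7
ES_D = 14; EF_D = 14+9 = 23
ES_E = max(EF_B=13, EF_C=7) = 13; EF_E = 13+6 = 19
ES_F = 14; EF_F = 14+13 = 27
ES_G = max(EF_C=7, EF_D=23, EF_E=19, EF_F=27) = 27; EF_G = 27+7 = 34
Expected project duration μ = 34 hours. Critical path: A → F → G.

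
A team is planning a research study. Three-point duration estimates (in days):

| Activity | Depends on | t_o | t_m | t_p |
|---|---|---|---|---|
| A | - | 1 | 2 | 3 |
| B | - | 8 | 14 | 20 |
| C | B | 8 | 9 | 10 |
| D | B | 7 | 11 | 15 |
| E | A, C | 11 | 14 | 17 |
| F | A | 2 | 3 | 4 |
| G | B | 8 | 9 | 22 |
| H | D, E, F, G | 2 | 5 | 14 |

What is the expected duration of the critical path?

43 days

te_A = (1 + 4·2 + 3)/6 = 12/6 = 2
te_B = (8 + 4·14 + 20)/6 = 84/6 = 14
te_C = (8 + 4·9 + 10)/6 = 54/6 = 9
te_D = (7 + 4·11 + 15)/6 = 66/6 = 11
te_E = (11 + 4·14 + 17)/6 = 84/6 = 14
te_F = (2 + 4·3 + 4)/6 = 18/6 = 3
te_G = (8 + 4·9 + 22)/6 = 66/6 = 11
te_H = (2 + 4·5 + 14)/6 = 36/6 = 6

Forward pass:
ES_A = 0; EF_A = 2
ES_B = 0; EF_B = 14
ES_C = 14; EF_C = 14+9 = 23
ES_D = 14; EF_D = 14+11 = 25
ES_E = max(EF_A=2, EF_C=23) = 23; EF_E = 23+14 = 37
ES_F = 2; EF_F = 2+3 = 5
ES_G = 14; EF_G = 14+11 = 25
ES_H = max(EF_D=25, EF_E=37, EF_F=5, EF_G=25) = 37; EF_H = 37+6 = 43
Expected project duration μ = 43 days. Critical path: B → C → E → H.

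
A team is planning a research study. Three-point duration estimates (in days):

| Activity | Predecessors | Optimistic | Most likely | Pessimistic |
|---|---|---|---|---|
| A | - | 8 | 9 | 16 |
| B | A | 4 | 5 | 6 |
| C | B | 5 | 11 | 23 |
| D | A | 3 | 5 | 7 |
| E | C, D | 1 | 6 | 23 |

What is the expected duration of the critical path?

35 days

te_A = (8 + 4·9 + 16)/6 = 60/6 = 10
te_B = (4 + 4·5 + 6)/6 = 30/6 = 5
te_C = (5 + 4·11 + 23)/6 = 72/6 = 12
te_D = (3 + 4·5 + 7)/6 = 30/6 = 5
te_E = (1 + 4·6 + 23)/6 = 48/6 = 8

Forward pass:
ES_A = 0; EF_A = 10
ES_B = 10; EF_B = 10+5 = 15
ES_C = 15; EF_C = 15+12 = 27
ES_D = 10; EF_D = 10+5 = 15
ES_E = max(EF_C=27, EF_D=15) = 27; EF_E = 27+8 = 35
Expected project duration μ = 35 days. Critical path: A → B → C → E.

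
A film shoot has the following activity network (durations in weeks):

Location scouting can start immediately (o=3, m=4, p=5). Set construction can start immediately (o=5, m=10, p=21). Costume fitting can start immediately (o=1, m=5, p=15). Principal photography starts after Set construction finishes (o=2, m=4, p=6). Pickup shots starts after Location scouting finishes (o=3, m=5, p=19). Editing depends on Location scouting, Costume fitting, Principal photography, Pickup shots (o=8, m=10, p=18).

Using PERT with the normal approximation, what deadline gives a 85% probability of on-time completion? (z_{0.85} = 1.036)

29.3 weeks

te_Location scouting = (3 + 4·4 + 5)/6 = 24/6 = 4; σ²_Location scouting = ((5−3)/6)² = 0.111
te_Set construction = (5 + 4·10 + 21)/6 = 66/6 = 11; σ²_Set construction = ((21−5)/6)² = 7.111
te_Costume fitting = (1 + 4·5 + 15)/6 = 36/6 = 6; σ²_Costume fitting = ((15−1)/6)² = 5.444
te_Principal photography = (2 + 4·4 + 6)/6 = 24/6 = 4; σ²_Principal photography = ((6−2)/6)² = 0.444
te_Pickup shots = (3 + 4·5 + 19)/6 = 42/6 = 7; σ²_Pickup shots = ((19−3)/6)² = 7.111
te_Editing = (8 + 4·10 + 18)/6 = 66/6 = 11; σ²_Editing = ((18−8)/6)² = 2.778

Forward pass:
ES_Location scouting = 0; EF_Location scouting = 4
ES_Set construction = 0; EF_Set construction = 11
ES_Costume fitting = 0; EF_Costume fitting = 6
ES_Principal photography = 11; EF_Principal photography = 11+4 = 15
ES_Pickup shots = 4; EF_Pickup shots = 4+7 = 11
ES_Editing = max(EF_Location scouting=4, EF_Costume fitting=6, EF_Principal photography=15, EF_Pickup shots=11) = 15; EF_Editing = 15+11 = 26
Expected project duration μ = 26 weeks. Critical path: Set construction → Principal photography → Editing.

Variance along critical path = 7.111 + 0.444 + 2.778 = 10.333; σ = 3.215 weeks.
D = μ + z·σ = 26 + 1.036·3.215 = 29.3 weeks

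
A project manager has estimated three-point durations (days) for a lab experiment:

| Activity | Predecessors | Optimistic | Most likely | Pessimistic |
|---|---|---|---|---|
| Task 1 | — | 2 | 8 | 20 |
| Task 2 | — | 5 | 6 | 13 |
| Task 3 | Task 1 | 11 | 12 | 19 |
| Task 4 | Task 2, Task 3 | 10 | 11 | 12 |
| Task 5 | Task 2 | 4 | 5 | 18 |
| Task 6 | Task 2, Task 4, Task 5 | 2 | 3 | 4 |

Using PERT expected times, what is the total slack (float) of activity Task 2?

15 days

te_Task 1 = (2 + 4·8 + 20)/6 = 54/6 = 9
te_Task 2 = (5 + 4·6 + 13)/6 = 42/6 = 7
te_Task 3 = (11 + 4·12 + 19)/6 = 78/6 = 13
te_Task 4 = (10 + 4·11 + 12)/6 = 66/6 = 11
te_Task 5 = (4 + 4·5 + 18)/6 = 42/6 = 7
te_Task 6 = (2 + 4·3 + 4)/6 = 18/6 = 3

Forward pass:
ES_Task 1 = 0; EF_Task 1 = 9
ES_Task 2 = 0; EF_Task 2 = 7
ES_Task 3 = 9; EF_Task 3 = 9+13 = 22
ES_Task 4 = max(EF_Task 2=7, EF_Task 3=22) = 22; EF_Task 4 = 22+11 = 33
ES_Task 5 = 7; EF_Task 5 = 7+7 = 14
ES_Task 6 = max(EF_Task 2=7, EF_Task 4=33, EF_Task 5=14) = 33; EF_Task 6 = 33+3 = 36
Expected project duration μ = 36 days. Critical path: Task 1 → Task 3 → Task 4 → Task 6.

Backward pass:
LF_Task 6 = 36; LS_Task 6 = 36−3 = 33
LF_Task 5 = LS_Task 6 = 33; LS_Task 5 = 33−7 = 26
LF_Task 4 = LS_Task 6 = 33; LS_Task 4 = 33−11 = 22
LF_Task 3 = LS_Task 4 = 22; LS_Task 3 = 22−13 = 9
LF_Task 2 = min(LS_Task 4=22, LS_Task 5=26, LS_Task 6=33) = 22; LS_Task 2 = 22−7 = 15
LF_Task 1 = LS_Task 3 = 9; LS_Task 1 = 9−9 = 0
Slack_Task 2 = LS_Task 2 − ES_Task 2 = 15 − 0 = 15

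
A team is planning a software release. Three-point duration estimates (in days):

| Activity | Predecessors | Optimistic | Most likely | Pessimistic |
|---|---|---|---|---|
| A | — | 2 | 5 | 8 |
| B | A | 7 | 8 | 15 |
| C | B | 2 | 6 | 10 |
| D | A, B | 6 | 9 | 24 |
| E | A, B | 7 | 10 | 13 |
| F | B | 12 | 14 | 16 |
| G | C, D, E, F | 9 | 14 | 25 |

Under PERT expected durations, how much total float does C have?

8 days

te_A = (2 + 4·5 + 8)/6 = 30/6 = 5
te_B = (7 + 4·8 + 15)/6 = 54/6 = 9
te_C = (2 + 4·6 + 10)/6 = 36/6 = 6
te_D = (6 + 4·9 + 24)/6 = 66/6 = 11
te_E = (7 + 4·10 + 13)/6 = 60/6 = 10
te_F = (12 + 4·14 + 16)/6 = 84/6 = 14
te_G = (9 + 4·14 + 25)/6 = 90/6 = 15

Forward pass:
ES_A = 0; EF_A = 5
ES_B = 5; EF_B = 5+9 = 14
ES_C = 14; EF_C = 14+6 = 20
ES_D = max(EF_A=5, EF_B=14) = 14; EF_D = 14+11 = 25
ES_E = max(EF_A=5, EF_B=14) = 14; EF_E = 14+10 = 24
ES_F = 14; EF_F = 14+14 = 28
ES_G = max(EF_C=20, EF_D=25, EF_E=24, EF_F=28) = 28; EF_G = 28+15 = 43
Expected project duration μ = 43 days. Critical path: A → B → F → G.

Backward pass:
LF_G = 43; LS_G = 43−15 = 28
LF_F = LS_G = 28; LS_F = 28−14 = 14
LF_E = LS_G = 28; LS_E = 28−10 = 18
LF_D = LS_G = 28; LS_D = 28−11 = 17
LF_C = LS_G = 28; LS_C = 28−6 = 22
LF_B = min(LS_C=22, LS_D=17, LS_E=18, LS_F=14) = 14; LS_B = 14−9 = 5
LF_A = min(LS_B=5, LS_D=17, LS_E=18) = 5; LS_A = 5−5 = 0
Slack_C = LS_C − ES_C = 22 − 14 = 8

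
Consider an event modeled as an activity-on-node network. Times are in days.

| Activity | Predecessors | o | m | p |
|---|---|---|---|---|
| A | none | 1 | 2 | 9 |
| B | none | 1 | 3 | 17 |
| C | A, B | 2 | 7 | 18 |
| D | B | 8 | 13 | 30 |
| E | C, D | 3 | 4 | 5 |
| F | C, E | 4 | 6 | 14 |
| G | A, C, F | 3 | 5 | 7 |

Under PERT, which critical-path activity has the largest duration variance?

D

te_A = (1 + 4·2 + 9)/6 = 18/6 = 3; σ²_A = ((9−1)/6)² = 1.778
te_B = (1 + 4·3 + 17)/6 = 30/6 = 5; σ²_B = ((17−1)/6)² = 7.111
te_C = (2 + 4·7 + 18)/6 = 48/6 = 8; σ²_C = ((18−2)/6)² = 7.111
te_D = (8 + 4·13 + 30)/6 = 90/6 = 15; σ²_D = ((30−8)/6)² = 13.444
te_E = (3 + 4·4 + 5)/6 = 24/6 = 4; σ²_E = ((5−3)/6)² = 0.111
te_F = (4 + 4·6 + 14)/6 = 42/6 = 7; σ²_F = ((14−4)/6)² = 2.778
te_G = (3 + 4·5 + 7)/6 = 30/6 = 5; σ²_G = ((7−3)/6)² = 0.444

Forward pass:
ES_A = 0; EF_A = 3
ES_B = 0; EF_B = 5
ES_C = max(EF_A=3, EF_B=5) = 5; EF_C = 5+8 = 13
ES_D = 5; EF_D = 5+15 = 20
ES_E = max(EF_C=13, EF_D=20) = 20; EF_E = 20+4 = 24
ES_F = max(EF_C=13, EF_E=24) = 24; EF_F = 24+7 = 31
ES_G = max(EF_A=3, EF_C=13, EF_F=31) = 31; EF_G = 31+5 = 36
Expected project duration μ = 36 days. Critical path: B → D → E → F → G.

Variances on critical path: σ²_B=7.111, σ²_D=13.444, σ²_E=0.111, σ²_F=2.778, σ²_G=0.444.
Largest is σ²_D = 13.444.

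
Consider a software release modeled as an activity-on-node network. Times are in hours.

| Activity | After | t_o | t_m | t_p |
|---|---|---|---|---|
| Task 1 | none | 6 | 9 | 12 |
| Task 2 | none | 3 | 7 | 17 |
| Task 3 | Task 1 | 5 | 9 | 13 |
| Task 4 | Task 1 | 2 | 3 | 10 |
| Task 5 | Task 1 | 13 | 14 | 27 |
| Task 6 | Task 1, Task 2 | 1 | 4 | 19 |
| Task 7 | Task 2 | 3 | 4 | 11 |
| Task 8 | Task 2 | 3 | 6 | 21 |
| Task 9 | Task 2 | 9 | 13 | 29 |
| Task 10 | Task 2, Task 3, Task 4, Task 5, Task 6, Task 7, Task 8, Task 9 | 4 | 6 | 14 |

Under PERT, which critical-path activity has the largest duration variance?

Task 5

te_Task 1 = (6 + 4·9 + 12)/6 = 54/6 = 9; σ²_Task 1 = ((12−6)/6)² = 1.000
te_Task 2 = (3 + 4·7 + 17)/6 = 48/6 = 8; σ²_Task 2 = ((17−3)/6)² = 5.444
te_Task 3 = (5 + 4·9 + 13)/6 = 54/6 = 9; σ²_Task 3 = ((13−5)/6)² = 1.778
te_Task 4 = (2 + 4·3 + 10)/6 = 24/6 = 4; σ²_Task 4 = ((10−2)/6)² = 1.778
te_Task 5 = (13 + 4·14 + 27)/6 = 96/6 = 16; σ²_Task 5 = ((27−13)/6)² = 5.444
te_Task 6 = (1 + 4·4 + 19)/6 = 36/6 = 6; σ²_Task 6 = ((19−1)/6)² = 9.000
te_Task 7 = (3 + 4·4 + 11)/6 = 30/6 = 5; σ²_Task 7 = ((11−3)/6)² = 1.778
te_Task 8 = (3 + 4·6 + 21)/6 = 48/6 = 8; σ²_Task 8 = ((21−3)/6)² = 9.000
te_Task 9 = (9 + 4·13 + 29)/6 = 90/6 = 15; σ²_Task 9 = ((29−9)/6)² = 11.111
te_Task 10 = (4 + 4·6 + 14)/6 = 42/6 = 7; σ²_Task 10 = ((14−4)/6)² = 2.778

Forward pass:
ES_Task 1 = 0; EF_Task 1 = 9
ES_Task 2 = 0; EF_Task 2 = 8
ES_Task 3 = 9; EF_Task 3 = 9+9 = 18
ES_Task 4 = 9; EF_Task 4 = 9+4 = 13
ES_Task 5 = 9; EF_Task 5 = 9+16 = 25
ES_Task 6 = max(EF_Task 1=9, EF_Task 2=8) = 9; EF_Task 6 = 9+6 = 15
ES_Task 7 = 8; EF_Task 7 = 8+5 = 13
ES_Task 8 = 8; EF_Task 8 = 8+8 = 16
ES_Task 9 = 8; EF_Task 9 = 8+15 = 23
ES_Task 10 = max(EF_Task 2=8, EF_Task 3=18, EF_Task 4=13, EF_Task 5=25, EF_Task 6=15, EF_Task 7=13, EF_Task 8=16, EF_Task 9=23) = 25; EF_Task 10 = 25+7 = 32
Expected project duration μ = 32 hours. Critical path: Task 1 → Task 5 → Task 10.

Variances on critical path: σ²_Task 1=1.000, σ²_Task 5=5.444, σ²_Task 10=2.778.
Largest is σ²_Task 5 = 5.444.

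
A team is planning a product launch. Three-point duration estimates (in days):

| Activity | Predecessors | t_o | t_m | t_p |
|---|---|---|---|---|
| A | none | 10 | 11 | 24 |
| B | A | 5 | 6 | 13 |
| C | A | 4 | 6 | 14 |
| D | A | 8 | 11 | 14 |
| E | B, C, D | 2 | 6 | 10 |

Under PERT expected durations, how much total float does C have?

te_A = (10 + 4·11 + 24)/6 = 78/6 = 13
te_B = (5 + 4·6 + 13)/6 = 42/6 = 7
te_C = (4 + 4·6 + 14)/6 = 42/6 = 7
te_D = (8 + 4·11 + 14)/6 = 66/6 = 11
te_E = (2 + 4·6 + 10)/6 = 36/6 = 6

Forward pass:
ES_A = 0; EF_A = 13
ES_B = 13; EF_B = 13+7 = 20
ES_C = 13; EF_C = 13+7 = 20
ES_D = 13; EF_D = 13+11 = 24
ES_E = max(EF_B=20, EF_C=20, EF_D=24) = 24; EF_E = 24+6 = 30
Expected project duration μ = 30 days. Critical path: A → D → E.

Backward pass:
LF_E = 30; LS_E = 30−6 = 24
LF_D = LS_E = 24; LS_D = 24−11 = 13
LF_C = LS_E = 24; LS_C = 24−7 = 17
LF_B = LS_E = 24; LS_B = 24−7 = 17
LF_A = min(LS_B=17, LS_C=17, LS_D=13) = 13; LS_A = 13−13 = 0
Slack_C = LS_C − ES_C = 17 − 13 = 4

4 days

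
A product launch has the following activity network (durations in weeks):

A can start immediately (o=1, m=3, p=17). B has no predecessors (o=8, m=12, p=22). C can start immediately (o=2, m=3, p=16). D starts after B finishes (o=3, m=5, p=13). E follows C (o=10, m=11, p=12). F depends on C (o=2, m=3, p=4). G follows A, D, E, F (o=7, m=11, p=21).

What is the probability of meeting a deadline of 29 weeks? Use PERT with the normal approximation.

te_A = (1 + 4·3 + 17)/6 = 30/6 = 5; σ²_A = ((17−1)/6)² = 7.111
te_B = (8 + 4·12 + 22)/6 = 78/6 = 13; σ²_B = ((22−8)/6)² = 5.444
te_C = (2 + 4·3 + 16)/6 = 30/6 = 5; σ²_C = ((16−2)/6)² = 5.444
te_D = (3 + 4·5 + 13)/6 = 36/6 = 6; σ²_D = ((13−3)/6)² = 2.778
te_E = (10 + 4·11 + 12)/6 = 66/6 = 11; σ²_E = ((12−10)/6)² = 0.111
te_F = (2 + 4·3 + 4)/6 = 18/6 = 3; σ²_F = ((4−2)/6)² = 0.111
te_G = (7 + 4·11 + 21)/6 = 72/6 = 12; σ²_G = ((21−7)/6)² = 5.444

Forward pass:
ES_A = 0; EF_A = 5
ES_B = 0; EF_B = 13
ES_C = 0; EF_C = 5
ES_D = 13; EF_D = 13+6 = 19
ES_E = 5; EF_E = 5+11 = 16
ES_F = 5; EF_F = 5+3 = 8
ES_G = max(EF_A=5, EF_D=19, EF_E=16, EF_F=8) = 19; EF_G = 19+12 = 31
Expected project duration μ = 31 weeks. Critical path: B → D → G.

Variance along critical path = 5.444 + 2.778 + 5.444 = 13.667; σ = √13.667 = 3.697 weeks.
Z = (29 − 31) / 3.697 = -0.541
P(T ≤ 29) = Φ(-0.541) ≈ 0.294

0.294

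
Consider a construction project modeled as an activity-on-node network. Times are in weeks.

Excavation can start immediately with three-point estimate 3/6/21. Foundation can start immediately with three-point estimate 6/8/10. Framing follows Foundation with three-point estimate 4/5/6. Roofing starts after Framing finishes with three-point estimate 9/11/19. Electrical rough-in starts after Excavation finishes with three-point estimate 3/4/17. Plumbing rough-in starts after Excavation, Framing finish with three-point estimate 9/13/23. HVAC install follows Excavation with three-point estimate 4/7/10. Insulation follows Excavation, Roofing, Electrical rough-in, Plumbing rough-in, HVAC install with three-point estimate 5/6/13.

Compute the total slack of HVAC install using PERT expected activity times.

te_Excavation = (3 + 4·6 + 21)/6 = 48/6 = 8
te_Foundation = (6 + 4·8 + 10)/6 = 48/6 = 8
te_Framing = (4 + 4·5 + 6)/6 = 30/6 = 5
te_Roofing = (9 + 4·11 + 19)/6 = 72/6 = 12
te_Electrical rough-in = (3 + 4·4 + 17)/6 = 36/6 = 6
te_Plumbing rough-in = (9 + 4·13 + 23)/6 = 84/6 = 14
te_HVAC install = (4 + 4·7 + 10)/6 = 42/6 = 7
te_Insulation = (5 + 4·6 + 13)/6 = 42/6 = 7

Forward pass:
ES_Excavation = 0; EF_Excavation = 8
ES_Foundation = 0; EF_Foundation = 8
ES_Framing = 8; EF_Framing = 8+5 = 13
ES_Roofing = 13; EF_Roofing = 13+12 = 25
ES_Electrical rough-in = 8; EF_Electrical rough-in = 8+6 = 14
ES_Plumbing rough-in = max(EF_Excavation=8, EF_Framing=13) = 13; EF_Plumbing rough-in = 13+14 = 27
ES_HVAC install = 8; EF_HVAC install = 8+7 = 15
ES_Insulation = max(EF_Excavation=8, EF_Roofing=25, EF_Electrical rough-in=14, EF_Plumbing rough-in=27, EF_HVAC install=15) = 27; EF_Insulation = 27+7 = 34
Expected project duration μ = 34 weeks. Critical path: Foundation → Framing → Plumbing rough-in → Insulation.

Backward pass:
LF_Insulation = 34; LS_Insulation = 34−7 = 27
LF_HVAC install = LS_Insulation = 27; LS_HVAC install = 27−7 = 20
LF_Plumbing rough-in = LS_Insulation = 27; LS_Plumbing rough-in = 27−14 = 13
LF_Electrical rough-in = LS_Insulation = 27; LS_Electrical rough-in = 27−6 = 21
LF_Roofing = LS_Insulation = 27; LS_Roofing = 27−12 = 15
LF_Framing = min(LS_Roofing=15, LS_Plumbing rough-in=13) = 13; LS_Framing = 13−5 = 8
LF_Foundation = LS_Framing = 8; LS_Foundation = 8−8 = 0
LF_Excavation = min(LS_Electrical rough-in=21, LS_Plumbing rough-in=13, LS_HVAC install=20, LS_Insulation=27) = 13; LS_Excavation = 13−8 = 5
Slack_HVAC install = LS_HVAC install − ES_HVAC install = 20 − 8 = 12

12 weeks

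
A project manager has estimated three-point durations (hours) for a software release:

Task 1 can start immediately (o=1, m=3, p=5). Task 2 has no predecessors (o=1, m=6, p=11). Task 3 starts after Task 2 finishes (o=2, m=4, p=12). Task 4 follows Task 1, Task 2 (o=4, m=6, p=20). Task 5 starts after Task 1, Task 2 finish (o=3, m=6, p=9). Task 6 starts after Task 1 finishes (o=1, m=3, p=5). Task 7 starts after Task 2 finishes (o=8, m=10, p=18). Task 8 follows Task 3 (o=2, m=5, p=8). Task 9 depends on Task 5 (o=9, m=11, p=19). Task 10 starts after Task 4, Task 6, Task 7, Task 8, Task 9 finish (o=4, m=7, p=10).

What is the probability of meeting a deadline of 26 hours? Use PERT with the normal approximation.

0.034

te_Task 1 = (1 + 4·3 + 5)/6 = 18/6 = 3; σ²_Task 1 = ((5−1)/6)² = 0.444
te_Task 2 = (1 + 4·6 + 11)/6 = 36/6 = 6; σ²_Task 2 = ((11−1)/6)² = 2.778
te_Task 3 = (2 + 4·4 + 12)/6 = 30/6 = 5; σ²_Task 3 = ((12−2)/6)² = 2.778
te_Task 4 = (4 + 4·6 + 20)/6 = 48/6 = 8; σ²_Task 4 = ((20−4)/6)² = 7.111
te_Task 5 = (3 + 4·6 + 9)/6 = 36/6 = 6; σ²_Task 5 = ((9−3)/6)² = 1.000
te_Task 6 = (1 + 4·3 + 5)/6 = 18/6 = 3; σ²_Task 6 = ((5−1)/6)² = 0.444
te_Task 7 = (8 + 4·10 + 18)/6 = 66/6 = 11; σ²_Task 7 = ((18−8)/6)² = 2.778
te_Task 8 = (2 + 4·5 + 8)/6 = 30/6 = 5; σ²_Task 8 = ((8−2)/6)² = 1.000
te_Task 9 = (9 + 4·11 + 19)/6 = 72/6 = 12; σ²_Task 9 = ((19−9)/6)² = 2.778
te_Task 10 = (4 + 4·7 + 10)/6 = 42/6 = 7; σ²_Task 10 = ((10−4)/6)² = 1.000

Forward pass:
ES_Task 1 = 0; EF_Task 1 = 3
ES_Task 2 = 0; EF_Task 2 = 6
ES_Task 3 = 6; EF_Task 3 = 6+5 = 11
ES_Task 4 = max(EF_Task 1=3, EF_Task 2=6) = 6; EF_Task 4 = 6+8 = 14
ES_Task 5 = max(EF_Task 1=3, EF_Task 2=6) = 6; EF_Task 5 = 6+6 = 12
ES_Task 6 = 3; EF_Task 6 = 3+3 = 6
ES_Task 7 = 6; EF_Task 7 = 6+11 = 17
ES_Task 8 = 11; EF_Task 8 = 11+5 = 16
ES_Task 9 = 12; EF_Task 9 = 12+12 = 24
ES_Task 10 = max(EF_Task 4=14, EF_Task 6=6, EF_Task 7=17, EF_Task 8=16, EF_Task 9=24) = 24; EF_Task 10 = 24+7 = 31
Expected project duration μ = 31 hours. Critical path: Task 2 → Task 5 → Task 9 → Task 10.

Variance along critical path = 2.778 + 1.000 + 2.778 + 1.000 = 7.556; σ = √7.556 = 2.749 hours.
Z = (26 − 31) / 2.749 = -1.819
P(T ≤ 26) = Φ(-1.819) ≈ 0.034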